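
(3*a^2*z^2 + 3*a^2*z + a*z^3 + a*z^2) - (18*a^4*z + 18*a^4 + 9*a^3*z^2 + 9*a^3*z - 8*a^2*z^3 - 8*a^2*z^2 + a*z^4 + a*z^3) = -18*a^4*z - 18*a^4 - 9*a^3*z^2 - 9*a^3*z + 8*a^2*z^3 + 11*a^2*z^2 + 3*a^2*z - a*z^4 + a*z^2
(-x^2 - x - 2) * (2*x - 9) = -2*x^3 + 7*x^2 + 5*x + 18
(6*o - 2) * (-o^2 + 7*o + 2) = -6*o^3 + 44*o^2 - 2*o - 4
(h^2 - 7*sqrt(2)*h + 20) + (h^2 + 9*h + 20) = 2*h^2 - 7*sqrt(2)*h + 9*h + 40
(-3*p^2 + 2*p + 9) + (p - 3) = -3*p^2 + 3*p + 6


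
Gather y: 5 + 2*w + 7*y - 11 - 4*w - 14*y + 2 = -2*w - 7*y - 4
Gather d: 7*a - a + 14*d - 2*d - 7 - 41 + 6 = 6*a + 12*d - 42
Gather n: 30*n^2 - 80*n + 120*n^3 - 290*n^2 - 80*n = 120*n^3 - 260*n^2 - 160*n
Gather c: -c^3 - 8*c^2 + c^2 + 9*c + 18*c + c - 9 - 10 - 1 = -c^3 - 7*c^2 + 28*c - 20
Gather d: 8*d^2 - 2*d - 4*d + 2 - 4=8*d^2 - 6*d - 2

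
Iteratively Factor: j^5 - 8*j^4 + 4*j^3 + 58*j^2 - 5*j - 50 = (j - 5)*(j^4 - 3*j^3 - 11*j^2 + 3*j + 10) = (j - 5)*(j + 1)*(j^3 - 4*j^2 - 7*j + 10) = (j - 5)^2*(j + 1)*(j^2 + j - 2) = (j - 5)^2*(j - 1)*(j + 1)*(j + 2)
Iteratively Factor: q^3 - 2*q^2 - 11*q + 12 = (q - 4)*(q^2 + 2*q - 3) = (q - 4)*(q + 3)*(q - 1)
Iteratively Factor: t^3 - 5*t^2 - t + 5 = (t + 1)*(t^2 - 6*t + 5) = (t - 5)*(t + 1)*(t - 1)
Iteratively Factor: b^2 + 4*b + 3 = (b + 3)*(b + 1)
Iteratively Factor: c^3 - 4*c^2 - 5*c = (c)*(c^2 - 4*c - 5) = c*(c - 5)*(c + 1)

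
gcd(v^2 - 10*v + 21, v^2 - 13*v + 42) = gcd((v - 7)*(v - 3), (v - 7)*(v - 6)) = v - 7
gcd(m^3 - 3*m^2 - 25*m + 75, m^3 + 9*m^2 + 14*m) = 1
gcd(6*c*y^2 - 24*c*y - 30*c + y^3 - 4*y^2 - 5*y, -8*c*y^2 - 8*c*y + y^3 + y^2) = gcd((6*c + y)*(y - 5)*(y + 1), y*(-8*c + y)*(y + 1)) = y + 1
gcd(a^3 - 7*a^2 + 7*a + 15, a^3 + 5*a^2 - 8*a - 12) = a + 1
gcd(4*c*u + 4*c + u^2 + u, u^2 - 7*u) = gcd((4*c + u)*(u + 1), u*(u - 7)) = 1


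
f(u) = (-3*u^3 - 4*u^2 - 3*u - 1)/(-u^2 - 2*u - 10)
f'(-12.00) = 3.21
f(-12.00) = -35.72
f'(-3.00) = 3.36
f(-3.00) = -4.08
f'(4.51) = 3.00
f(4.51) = 9.43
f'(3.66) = 2.88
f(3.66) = 6.92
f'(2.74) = 2.59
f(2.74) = 4.39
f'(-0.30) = 0.14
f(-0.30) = 0.04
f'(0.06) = 0.32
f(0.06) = 0.12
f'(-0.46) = 0.13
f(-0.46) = 0.02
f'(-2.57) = 2.91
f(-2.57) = -2.72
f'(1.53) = 1.81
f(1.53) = 1.67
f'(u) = (2*u + 2)*(-3*u^3 - 4*u^2 - 3*u - 1)/(-u^2 - 2*u - 10)^2 + (-9*u^2 - 8*u - 3)/(-u^2 - 2*u - 10) = (3*u^4 + 12*u^3 + 95*u^2 + 78*u + 28)/(u^4 + 4*u^3 + 24*u^2 + 40*u + 100)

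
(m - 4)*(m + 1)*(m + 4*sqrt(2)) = m^3 - 3*m^2 + 4*sqrt(2)*m^2 - 12*sqrt(2)*m - 4*m - 16*sqrt(2)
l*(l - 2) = l^2 - 2*l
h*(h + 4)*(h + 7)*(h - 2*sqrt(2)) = h^4 - 2*sqrt(2)*h^3 + 11*h^3 - 22*sqrt(2)*h^2 + 28*h^2 - 56*sqrt(2)*h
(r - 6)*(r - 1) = r^2 - 7*r + 6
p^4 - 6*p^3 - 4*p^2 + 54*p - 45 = (p - 5)*(p - 3)*(p - 1)*(p + 3)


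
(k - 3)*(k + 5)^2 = k^3 + 7*k^2 - 5*k - 75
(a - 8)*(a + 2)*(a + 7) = a^3 + a^2 - 58*a - 112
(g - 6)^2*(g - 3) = g^3 - 15*g^2 + 72*g - 108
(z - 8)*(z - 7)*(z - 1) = z^3 - 16*z^2 + 71*z - 56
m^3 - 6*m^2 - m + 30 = (m - 5)*(m - 3)*(m + 2)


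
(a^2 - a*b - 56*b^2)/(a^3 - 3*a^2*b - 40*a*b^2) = (a + 7*b)/(a*(a + 5*b))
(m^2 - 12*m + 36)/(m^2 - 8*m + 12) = (m - 6)/(m - 2)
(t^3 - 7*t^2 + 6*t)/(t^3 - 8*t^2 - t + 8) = t*(t - 6)/(t^2 - 7*t - 8)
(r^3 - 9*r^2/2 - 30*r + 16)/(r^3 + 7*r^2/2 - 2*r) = (r - 8)/r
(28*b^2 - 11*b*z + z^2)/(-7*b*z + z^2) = (-4*b + z)/z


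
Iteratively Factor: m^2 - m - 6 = (m + 2)*(m - 3)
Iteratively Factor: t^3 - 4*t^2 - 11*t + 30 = (t + 3)*(t^2 - 7*t + 10) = (t - 5)*(t + 3)*(t - 2)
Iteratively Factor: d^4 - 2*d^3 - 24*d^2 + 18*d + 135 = (d - 3)*(d^3 + d^2 - 21*d - 45) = (d - 5)*(d - 3)*(d^2 + 6*d + 9) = (d - 5)*(d - 3)*(d + 3)*(d + 3)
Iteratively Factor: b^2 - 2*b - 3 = (b - 3)*(b + 1)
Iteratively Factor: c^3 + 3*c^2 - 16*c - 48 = (c + 4)*(c^2 - c - 12) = (c + 3)*(c + 4)*(c - 4)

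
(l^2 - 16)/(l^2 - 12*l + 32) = (l + 4)/(l - 8)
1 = 1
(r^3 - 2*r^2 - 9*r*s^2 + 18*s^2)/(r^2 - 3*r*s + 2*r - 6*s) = (r^2 + 3*r*s - 2*r - 6*s)/(r + 2)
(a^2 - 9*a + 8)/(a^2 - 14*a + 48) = (a - 1)/(a - 6)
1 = 1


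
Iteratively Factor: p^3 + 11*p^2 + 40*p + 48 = (p + 3)*(p^2 + 8*p + 16) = (p + 3)*(p + 4)*(p + 4)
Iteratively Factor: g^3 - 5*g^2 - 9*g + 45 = (g - 3)*(g^2 - 2*g - 15) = (g - 3)*(g + 3)*(g - 5)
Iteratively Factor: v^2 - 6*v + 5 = (v - 5)*(v - 1)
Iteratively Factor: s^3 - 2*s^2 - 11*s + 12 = (s - 4)*(s^2 + 2*s - 3) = (s - 4)*(s + 3)*(s - 1)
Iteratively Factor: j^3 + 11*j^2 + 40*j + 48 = (j + 3)*(j^2 + 8*j + 16) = (j + 3)*(j + 4)*(j + 4)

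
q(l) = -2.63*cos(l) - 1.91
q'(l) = 2.63*sin(l)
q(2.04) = -0.72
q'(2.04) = 2.35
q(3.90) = -0.00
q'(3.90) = -1.81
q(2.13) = -0.51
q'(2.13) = 2.23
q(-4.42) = -1.15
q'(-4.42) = 2.52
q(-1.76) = -1.42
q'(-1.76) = -2.58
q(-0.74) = -3.85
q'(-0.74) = -1.77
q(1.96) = -0.91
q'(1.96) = 2.43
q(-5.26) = -3.28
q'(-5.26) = 2.25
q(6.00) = -4.44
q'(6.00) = -0.73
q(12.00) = -4.13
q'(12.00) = -1.41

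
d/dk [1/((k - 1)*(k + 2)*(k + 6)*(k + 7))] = 2*(-2*k^3 - 21*k^2 - 53*k - 8)/(k^8 + 28*k^7 + 302*k^6 + 1516*k^5 + 3089*k^4 - 656*k^3 - 8648*k^2 - 2688*k + 7056)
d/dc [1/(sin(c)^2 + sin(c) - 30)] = -(2*sin(c) + 1)*cos(c)/(sin(c)^2 + sin(c) - 30)^2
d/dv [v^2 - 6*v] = 2*v - 6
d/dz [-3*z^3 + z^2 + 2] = z*(2 - 9*z)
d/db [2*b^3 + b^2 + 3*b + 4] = 6*b^2 + 2*b + 3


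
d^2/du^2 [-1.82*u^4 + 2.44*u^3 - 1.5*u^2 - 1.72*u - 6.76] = -21.84*u^2 + 14.64*u - 3.0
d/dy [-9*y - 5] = -9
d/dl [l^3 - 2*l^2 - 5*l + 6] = 3*l^2 - 4*l - 5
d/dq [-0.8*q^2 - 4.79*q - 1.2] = -1.6*q - 4.79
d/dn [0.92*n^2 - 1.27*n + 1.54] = 1.84*n - 1.27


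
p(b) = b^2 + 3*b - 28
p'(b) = 2*b + 3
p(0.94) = -24.30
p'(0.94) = 4.88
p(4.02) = 0.22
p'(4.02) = 11.04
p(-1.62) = -30.24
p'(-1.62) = -0.24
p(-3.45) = -26.45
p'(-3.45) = -3.90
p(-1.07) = -30.07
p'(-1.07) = 0.86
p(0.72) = -25.32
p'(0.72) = 4.44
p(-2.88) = -28.35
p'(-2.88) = -2.76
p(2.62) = -13.28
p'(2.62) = 8.24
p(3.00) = -10.00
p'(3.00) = 9.00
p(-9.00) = 26.00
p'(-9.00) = -15.00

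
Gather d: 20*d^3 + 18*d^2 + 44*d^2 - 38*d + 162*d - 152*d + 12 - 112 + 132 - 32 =20*d^3 + 62*d^2 - 28*d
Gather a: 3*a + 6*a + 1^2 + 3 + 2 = 9*a + 6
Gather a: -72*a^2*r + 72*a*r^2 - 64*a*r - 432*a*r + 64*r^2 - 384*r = -72*a^2*r + a*(72*r^2 - 496*r) + 64*r^2 - 384*r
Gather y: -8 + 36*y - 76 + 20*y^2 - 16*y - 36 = 20*y^2 + 20*y - 120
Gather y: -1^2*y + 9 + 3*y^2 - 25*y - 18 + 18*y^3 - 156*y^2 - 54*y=18*y^3 - 153*y^2 - 80*y - 9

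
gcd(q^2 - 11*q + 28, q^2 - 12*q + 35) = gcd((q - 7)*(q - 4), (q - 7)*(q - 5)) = q - 7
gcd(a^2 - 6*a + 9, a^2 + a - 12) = a - 3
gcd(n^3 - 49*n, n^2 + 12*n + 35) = n + 7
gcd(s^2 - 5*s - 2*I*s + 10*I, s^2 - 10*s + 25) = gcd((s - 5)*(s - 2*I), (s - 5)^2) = s - 5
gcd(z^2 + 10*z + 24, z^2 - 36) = z + 6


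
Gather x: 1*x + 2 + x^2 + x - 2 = x^2 + 2*x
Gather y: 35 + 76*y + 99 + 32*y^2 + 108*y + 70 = 32*y^2 + 184*y + 204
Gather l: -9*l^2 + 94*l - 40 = -9*l^2 + 94*l - 40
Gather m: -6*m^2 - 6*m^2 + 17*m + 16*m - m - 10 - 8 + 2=-12*m^2 + 32*m - 16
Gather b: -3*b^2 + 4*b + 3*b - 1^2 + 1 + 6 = -3*b^2 + 7*b + 6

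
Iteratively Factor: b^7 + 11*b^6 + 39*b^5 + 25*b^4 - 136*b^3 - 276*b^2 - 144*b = (b + 2)*(b^6 + 9*b^5 + 21*b^4 - 17*b^3 - 102*b^2 - 72*b) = (b - 2)*(b + 2)*(b^5 + 11*b^4 + 43*b^3 + 69*b^2 + 36*b) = (b - 2)*(b + 2)*(b + 3)*(b^4 + 8*b^3 + 19*b^2 + 12*b) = (b - 2)*(b + 1)*(b + 2)*(b + 3)*(b^3 + 7*b^2 + 12*b) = (b - 2)*(b + 1)*(b + 2)*(b + 3)^2*(b^2 + 4*b) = b*(b - 2)*(b + 1)*(b + 2)*(b + 3)^2*(b + 4)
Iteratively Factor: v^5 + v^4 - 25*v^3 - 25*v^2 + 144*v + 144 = (v + 1)*(v^4 - 25*v^2 + 144) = (v + 1)*(v + 3)*(v^3 - 3*v^2 - 16*v + 48) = (v + 1)*(v + 3)*(v + 4)*(v^2 - 7*v + 12) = (v - 4)*(v + 1)*(v + 3)*(v + 4)*(v - 3)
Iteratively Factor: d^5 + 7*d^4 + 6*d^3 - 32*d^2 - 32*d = (d - 2)*(d^4 + 9*d^3 + 24*d^2 + 16*d) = (d - 2)*(d + 1)*(d^3 + 8*d^2 + 16*d) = (d - 2)*(d + 1)*(d + 4)*(d^2 + 4*d) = (d - 2)*(d + 1)*(d + 4)^2*(d)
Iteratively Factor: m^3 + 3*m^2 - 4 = (m + 2)*(m^2 + m - 2) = (m + 2)^2*(m - 1)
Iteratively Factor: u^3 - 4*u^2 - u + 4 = (u - 1)*(u^2 - 3*u - 4) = (u - 1)*(u + 1)*(u - 4)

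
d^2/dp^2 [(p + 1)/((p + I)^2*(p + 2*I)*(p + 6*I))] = (12*p^5 + p^4*(20 + 136*I) + p^3*(-490 + 260*I) + p^2*(-1182 - 432*I) + p*(-552 - 2144*I) + 1352 - 768*I)/(p^10 + 28*I*p^9 - 330*p^8 - 2148*I*p^7 + 8553*p^6 + 21864*I*p^5 - 36548*p^4 - 39680*I*p^3 + 26928*p^2 + 10368*I*p - 1728)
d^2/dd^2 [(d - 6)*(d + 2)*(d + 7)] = 6*d + 6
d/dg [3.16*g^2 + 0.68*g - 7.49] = 6.32*g + 0.68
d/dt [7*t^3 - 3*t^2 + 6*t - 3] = 21*t^2 - 6*t + 6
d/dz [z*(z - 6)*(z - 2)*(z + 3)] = 4*z^3 - 15*z^2 - 24*z + 36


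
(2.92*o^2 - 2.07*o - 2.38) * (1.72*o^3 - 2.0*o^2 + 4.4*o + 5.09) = 5.0224*o^5 - 9.4004*o^4 + 12.8944*o^3 + 10.5148*o^2 - 21.0083*o - 12.1142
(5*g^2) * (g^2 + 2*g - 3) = 5*g^4 + 10*g^3 - 15*g^2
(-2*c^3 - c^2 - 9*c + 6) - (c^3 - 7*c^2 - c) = -3*c^3 + 6*c^2 - 8*c + 6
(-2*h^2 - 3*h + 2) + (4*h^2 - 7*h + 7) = 2*h^2 - 10*h + 9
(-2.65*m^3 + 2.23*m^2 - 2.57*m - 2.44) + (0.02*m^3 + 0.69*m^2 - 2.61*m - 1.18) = -2.63*m^3 + 2.92*m^2 - 5.18*m - 3.62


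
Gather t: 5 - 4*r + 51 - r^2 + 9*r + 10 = -r^2 + 5*r + 66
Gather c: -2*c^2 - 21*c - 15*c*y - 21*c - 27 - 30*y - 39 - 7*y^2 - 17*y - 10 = -2*c^2 + c*(-15*y - 42) - 7*y^2 - 47*y - 76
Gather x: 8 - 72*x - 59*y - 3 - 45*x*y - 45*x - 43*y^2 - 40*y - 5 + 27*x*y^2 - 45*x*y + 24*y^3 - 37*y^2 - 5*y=x*(27*y^2 - 90*y - 117) + 24*y^3 - 80*y^2 - 104*y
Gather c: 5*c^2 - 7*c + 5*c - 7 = 5*c^2 - 2*c - 7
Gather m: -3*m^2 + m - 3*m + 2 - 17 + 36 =-3*m^2 - 2*m + 21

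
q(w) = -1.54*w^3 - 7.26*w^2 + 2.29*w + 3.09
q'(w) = -4.62*w^2 - 14.52*w + 2.29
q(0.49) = 2.29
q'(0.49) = -5.93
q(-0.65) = -1.04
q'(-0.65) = 9.78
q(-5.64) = 35.52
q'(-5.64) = -62.78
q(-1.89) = -16.77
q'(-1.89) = 13.23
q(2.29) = -48.23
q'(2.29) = -55.19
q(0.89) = -1.71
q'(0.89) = -14.29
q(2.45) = -57.53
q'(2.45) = -61.02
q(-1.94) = -17.43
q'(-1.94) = 13.07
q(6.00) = -577.17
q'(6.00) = -251.15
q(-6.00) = 60.63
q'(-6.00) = -76.91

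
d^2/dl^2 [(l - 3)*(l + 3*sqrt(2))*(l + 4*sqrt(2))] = 6*l - 6 + 14*sqrt(2)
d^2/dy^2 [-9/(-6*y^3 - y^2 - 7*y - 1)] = 18*(-(18*y + 1)*(6*y^3 + y^2 + 7*y + 1) + (18*y^2 + 2*y + 7)^2)/(6*y^3 + y^2 + 7*y + 1)^3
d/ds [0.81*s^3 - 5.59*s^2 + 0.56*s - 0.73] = 2.43*s^2 - 11.18*s + 0.56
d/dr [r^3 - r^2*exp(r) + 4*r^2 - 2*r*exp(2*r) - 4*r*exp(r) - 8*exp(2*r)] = -r^2*exp(r) + 3*r^2 - 4*r*exp(2*r) - 6*r*exp(r) + 8*r - 18*exp(2*r) - 4*exp(r)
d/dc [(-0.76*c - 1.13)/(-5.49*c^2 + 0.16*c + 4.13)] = (4.1724*c^2 - 0.1216*c - (0.76*c + 1.13)*(10.98*c - 0.16) - 3.1388)/(-5.49*c^2 + 0.16*c + 4.13)^2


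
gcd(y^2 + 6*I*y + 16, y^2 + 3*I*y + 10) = y - 2*I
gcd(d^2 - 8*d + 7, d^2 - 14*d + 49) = d - 7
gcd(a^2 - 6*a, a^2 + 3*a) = a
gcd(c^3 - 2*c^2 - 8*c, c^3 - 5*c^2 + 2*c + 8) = c - 4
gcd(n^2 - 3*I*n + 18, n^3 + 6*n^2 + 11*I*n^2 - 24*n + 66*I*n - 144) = n + 3*I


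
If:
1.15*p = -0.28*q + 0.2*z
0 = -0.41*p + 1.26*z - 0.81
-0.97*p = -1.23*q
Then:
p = 0.10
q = 0.08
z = 0.67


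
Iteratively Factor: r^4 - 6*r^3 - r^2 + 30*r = (r - 5)*(r^3 - r^2 - 6*r) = r*(r - 5)*(r^2 - r - 6) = r*(r - 5)*(r - 3)*(r + 2)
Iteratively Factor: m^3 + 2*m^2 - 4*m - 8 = (m + 2)*(m^2 - 4) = (m + 2)^2*(m - 2)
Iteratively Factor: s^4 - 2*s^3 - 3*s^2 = (s)*(s^3 - 2*s^2 - 3*s) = s^2*(s^2 - 2*s - 3) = s^2*(s + 1)*(s - 3)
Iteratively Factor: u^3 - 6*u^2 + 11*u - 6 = (u - 3)*(u^2 - 3*u + 2) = (u - 3)*(u - 2)*(u - 1)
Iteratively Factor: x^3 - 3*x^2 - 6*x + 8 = (x + 2)*(x^2 - 5*x + 4) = (x - 4)*(x + 2)*(x - 1)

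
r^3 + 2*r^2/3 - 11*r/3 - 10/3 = (r - 2)*(r + 1)*(r + 5/3)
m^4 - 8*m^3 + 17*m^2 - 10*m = m*(m - 5)*(m - 2)*(m - 1)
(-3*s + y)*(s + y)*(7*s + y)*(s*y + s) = -21*s^4*y - 21*s^4 - 17*s^3*y^2 - 17*s^3*y + 5*s^2*y^3 + 5*s^2*y^2 + s*y^4 + s*y^3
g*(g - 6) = g^2 - 6*g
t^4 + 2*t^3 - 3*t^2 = t^2*(t - 1)*(t + 3)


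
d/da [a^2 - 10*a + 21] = 2*a - 10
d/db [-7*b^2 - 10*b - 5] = -14*b - 10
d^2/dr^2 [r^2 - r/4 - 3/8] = 2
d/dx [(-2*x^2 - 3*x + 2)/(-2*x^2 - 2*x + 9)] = (-2*x^2 - 28*x - 23)/(4*x^4 + 8*x^3 - 32*x^2 - 36*x + 81)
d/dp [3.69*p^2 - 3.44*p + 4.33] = 7.38*p - 3.44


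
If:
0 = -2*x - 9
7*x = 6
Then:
No Solution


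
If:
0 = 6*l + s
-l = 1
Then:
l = -1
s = 6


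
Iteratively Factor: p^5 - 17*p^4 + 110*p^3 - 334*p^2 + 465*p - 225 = (p - 3)*(p^4 - 14*p^3 + 68*p^2 - 130*p + 75) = (p - 5)*(p - 3)*(p^3 - 9*p^2 + 23*p - 15) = (p - 5)*(p - 3)*(p - 1)*(p^2 - 8*p + 15) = (p - 5)*(p - 3)^2*(p - 1)*(p - 5)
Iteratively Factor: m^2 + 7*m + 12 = (m + 4)*(m + 3)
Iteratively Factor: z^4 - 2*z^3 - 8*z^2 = (z + 2)*(z^3 - 4*z^2) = (z - 4)*(z + 2)*(z^2) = z*(z - 4)*(z + 2)*(z)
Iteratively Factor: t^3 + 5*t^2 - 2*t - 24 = (t + 4)*(t^2 + t - 6) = (t - 2)*(t + 4)*(t + 3)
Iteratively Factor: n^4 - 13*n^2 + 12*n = (n - 1)*(n^3 + n^2 - 12*n) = n*(n - 1)*(n^2 + n - 12) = n*(n - 3)*(n - 1)*(n + 4)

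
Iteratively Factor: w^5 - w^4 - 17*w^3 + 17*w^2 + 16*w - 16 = (w - 1)*(w^4 - 17*w^2 + 16) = (w - 4)*(w - 1)*(w^3 + 4*w^2 - w - 4) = (w - 4)*(w - 1)^2*(w^2 + 5*w + 4) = (w - 4)*(w - 1)^2*(w + 4)*(w + 1)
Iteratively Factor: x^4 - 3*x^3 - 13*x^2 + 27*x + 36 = (x + 1)*(x^3 - 4*x^2 - 9*x + 36) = (x + 1)*(x + 3)*(x^2 - 7*x + 12) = (x - 4)*(x + 1)*(x + 3)*(x - 3)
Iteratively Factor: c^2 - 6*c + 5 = (c - 1)*(c - 5)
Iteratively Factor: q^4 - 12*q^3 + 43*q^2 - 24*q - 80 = (q + 1)*(q^3 - 13*q^2 + 56*q - 80) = (q - 4)*(q + 1)*(q^2 - 9*q + 20) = (q - 4)^2*(q + 1)*(q - 5)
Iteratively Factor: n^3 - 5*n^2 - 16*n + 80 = (n - 4)*(n^2 - n - 20) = (n - 5)*(n - 4)*(n + 4)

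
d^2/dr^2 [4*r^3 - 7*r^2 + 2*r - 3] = 24*r - 14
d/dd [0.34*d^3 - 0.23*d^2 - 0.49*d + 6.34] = 1.02*d^2 - 0.46*d - 0.49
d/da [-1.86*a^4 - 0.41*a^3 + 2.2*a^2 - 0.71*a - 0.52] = -7.44*a^3 - 1.23*a^2 + 4.4*a - 0.71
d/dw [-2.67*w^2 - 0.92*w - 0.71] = -5.34*w - 0.92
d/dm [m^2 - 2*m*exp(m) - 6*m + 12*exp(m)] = -2*m*exp(m) + 2*m + 10*exp(m) - 6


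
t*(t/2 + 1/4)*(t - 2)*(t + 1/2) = t^4/2 - t^3/2 - 7*t^2/8 - t/4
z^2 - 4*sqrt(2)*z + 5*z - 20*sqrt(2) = (z + 5)*(z - 4*sqrt(2))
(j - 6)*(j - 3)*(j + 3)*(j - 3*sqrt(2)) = j^4 - 6*j^3 - 3*sqrt(2)*j^3 - 9*j^2 + 18*sqrt(2)*j^2 + 27*sqrt(2)*j + 54*j - 162*sqrt(2)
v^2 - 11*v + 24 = (v - 8)*(v - 3)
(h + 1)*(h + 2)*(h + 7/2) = h^3 + 13*h^2/2 + 25*h/2 + 7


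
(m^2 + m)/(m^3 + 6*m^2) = (m + 1)/(m*(m + 6))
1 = 1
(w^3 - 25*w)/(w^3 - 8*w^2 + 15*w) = (w + 5)/(w - 3)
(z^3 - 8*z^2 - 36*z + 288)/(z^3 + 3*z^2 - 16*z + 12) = (z^2 - 14*z + 48)/(z^2 - 3*z + 2)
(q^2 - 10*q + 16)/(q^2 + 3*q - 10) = (q - 8)/(q + 5)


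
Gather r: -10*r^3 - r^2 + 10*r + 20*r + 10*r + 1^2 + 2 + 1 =-10*r^3 - r^2 + 40*r + 4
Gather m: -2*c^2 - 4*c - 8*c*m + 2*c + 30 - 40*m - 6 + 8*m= -2*c^2 - 2*c + m*(-8*c - 32) + 24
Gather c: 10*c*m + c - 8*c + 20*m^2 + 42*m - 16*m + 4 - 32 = c*(10*m - 7) + 20*m^2 + 26*m - 28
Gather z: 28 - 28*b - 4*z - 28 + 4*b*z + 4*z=4*b*z - 28*b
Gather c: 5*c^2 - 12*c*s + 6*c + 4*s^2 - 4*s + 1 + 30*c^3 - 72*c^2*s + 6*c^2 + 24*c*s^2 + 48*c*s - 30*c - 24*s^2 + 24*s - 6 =30*c^3 + c^2*(11 - 72*s) + c*(24*s^2 + 36*s - 24) - 20*s^2 + 20*s - 5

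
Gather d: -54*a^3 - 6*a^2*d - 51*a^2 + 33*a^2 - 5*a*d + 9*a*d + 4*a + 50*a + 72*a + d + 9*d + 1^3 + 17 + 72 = -54*a^3 - 18*a^2 + 126*a + d*(-6*a^2 + 4*a + 10) + 90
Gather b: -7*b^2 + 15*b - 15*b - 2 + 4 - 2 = -7*b^2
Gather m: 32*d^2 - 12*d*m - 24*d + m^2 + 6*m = 32*d^2 - 24*d + m^2 + m*(6 - 12*d)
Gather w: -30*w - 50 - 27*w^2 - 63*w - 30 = -27*w^2 - 93*w - 80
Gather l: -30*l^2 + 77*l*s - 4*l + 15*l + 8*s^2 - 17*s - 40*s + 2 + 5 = -30*l^2 + l*(77*s + 11) + 8*s^2 - 57*s + 7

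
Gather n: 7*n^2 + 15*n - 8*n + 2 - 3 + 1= 7*n^2 + 7*n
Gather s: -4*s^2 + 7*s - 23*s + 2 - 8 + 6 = -4*s^2 - 16*s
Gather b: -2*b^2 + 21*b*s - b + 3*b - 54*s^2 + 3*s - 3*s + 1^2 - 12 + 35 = -2*b^2 + b*(21*s + 2) - 54*s^2 + 24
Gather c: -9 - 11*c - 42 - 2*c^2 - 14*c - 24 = -2*c^2 - 25*c - 75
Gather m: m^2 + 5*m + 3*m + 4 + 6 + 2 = m^2 + 8*m + 12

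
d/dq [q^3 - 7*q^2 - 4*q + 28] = 3*q^2 - 14*q - 4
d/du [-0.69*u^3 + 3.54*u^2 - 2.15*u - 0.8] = -2.07*u^2 + 7.08*u - 2.15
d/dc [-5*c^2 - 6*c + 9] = -10*c - 6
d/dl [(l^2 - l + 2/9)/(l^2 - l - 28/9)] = 270*(1 - 2*l)/(81*l^4 - 162*l^3 - 423*l^2 + 504*l + 784)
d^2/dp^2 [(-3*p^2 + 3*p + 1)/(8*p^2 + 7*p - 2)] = 2*(360*p^3 + 48*p^2 + 312*p + 95)/(512*p^6 + 1344*p^5 + 792*p^4 - 329*p^3 - 198*p^2 + 84*p - 8)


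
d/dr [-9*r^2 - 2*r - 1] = -18*r - 2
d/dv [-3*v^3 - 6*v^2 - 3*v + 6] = -9*v^2 - 12*v - 3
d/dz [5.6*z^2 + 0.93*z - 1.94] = 11.2*z + 0.93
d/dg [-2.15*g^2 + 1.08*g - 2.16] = 1.08 - 4.3*g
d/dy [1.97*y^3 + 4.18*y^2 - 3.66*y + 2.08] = 5.91*y^2 + 8.36*y - 3.66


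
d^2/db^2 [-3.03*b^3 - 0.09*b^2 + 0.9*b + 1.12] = -18.18*b - 0.18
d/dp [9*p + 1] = 9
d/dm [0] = 0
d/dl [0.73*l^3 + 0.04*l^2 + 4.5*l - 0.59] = 2.19*l^2 + 0.08*l + 4.5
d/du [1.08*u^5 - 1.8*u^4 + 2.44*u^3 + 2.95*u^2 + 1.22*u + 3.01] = 5.4*u^4 - 7.2*u^3 + 7.32*u^2 + 5.9*u + 1.22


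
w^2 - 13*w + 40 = (w - 8)*(w - 5)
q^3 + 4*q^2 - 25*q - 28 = (q - 4)*(q + 1)*(q + 7)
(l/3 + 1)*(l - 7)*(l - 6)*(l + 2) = l^4/3 - 8*l^3/3 - 17*l^2/3 + 44*l + 84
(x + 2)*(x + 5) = x^2 + 7*x + 10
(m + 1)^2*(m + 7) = m^3 + 9*m^2 + 15*m + 7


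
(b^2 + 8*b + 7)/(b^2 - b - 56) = (b + 1)/(b - 8)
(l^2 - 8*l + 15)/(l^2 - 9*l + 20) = (l - 3)/(l - 4)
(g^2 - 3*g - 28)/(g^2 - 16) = (g - 7)/(g - 4)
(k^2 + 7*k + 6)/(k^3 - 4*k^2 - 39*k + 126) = (k + 1)/(k^2 - 10*k + 21)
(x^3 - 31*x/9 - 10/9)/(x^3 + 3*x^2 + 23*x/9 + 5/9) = (x - 2)/(x + 1)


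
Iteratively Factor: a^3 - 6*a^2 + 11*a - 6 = (a - 3)*(a^2 - 3*a + 2) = (a - 3)*(a - 2)*(a - 1)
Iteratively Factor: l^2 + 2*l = (l + 2)*(l)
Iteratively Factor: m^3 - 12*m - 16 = (m + 2)*(m^2 - 2*m - 8) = (m - 4)*(m + 2)*(m + 2)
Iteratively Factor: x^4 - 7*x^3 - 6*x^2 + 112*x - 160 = (x - 4)*(x^3 - 3*x^2 - 18*x + 40) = (x - 4)*(x - 2)*(x^2 - x - 20) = (x - 4)*(x - 2)*(x + 4)*(x - 5)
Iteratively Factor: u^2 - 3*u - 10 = (u - 5)*(u + 2)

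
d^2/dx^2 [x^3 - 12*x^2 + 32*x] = 6*x - 24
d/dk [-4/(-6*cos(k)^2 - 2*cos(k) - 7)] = 8*(6*cos(k) + 1)*sin(k)/(6*cos(k)^2 + 2*cos(k) + 7)^2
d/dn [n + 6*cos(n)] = 1 - 6*sin(n)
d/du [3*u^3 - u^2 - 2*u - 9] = 9*u^2 - 2*u - 2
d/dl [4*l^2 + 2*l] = 8*l + 2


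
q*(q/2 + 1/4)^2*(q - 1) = q^4/4 - 3*q^2/16 - q/16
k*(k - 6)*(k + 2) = k^3 - 4*k^2 - 12*k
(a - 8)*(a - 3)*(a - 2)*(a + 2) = a^4 - 11*a^3 + 20*a^2 + 44*a - 96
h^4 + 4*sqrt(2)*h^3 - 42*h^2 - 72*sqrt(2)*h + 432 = (h - 3*sqrt(2))*(h - 2*sqrt(2))*(h + 3*sqrt(2))*(h + 6*sqrt(2))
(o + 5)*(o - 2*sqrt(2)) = o^2 - 2*sqrt(2)*o + 5*o - 10*sqrt(2)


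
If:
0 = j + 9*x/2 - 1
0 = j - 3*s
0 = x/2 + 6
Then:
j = 55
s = 55/3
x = -12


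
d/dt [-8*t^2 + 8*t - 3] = 8 - 16*t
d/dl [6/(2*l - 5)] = -12/(2*l - 5)^2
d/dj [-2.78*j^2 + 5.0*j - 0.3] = 5.0 - 5.56*j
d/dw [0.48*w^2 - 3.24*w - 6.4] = 0.96*w - 3.24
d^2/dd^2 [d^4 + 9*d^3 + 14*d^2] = 12*d^2 + 54*d + 28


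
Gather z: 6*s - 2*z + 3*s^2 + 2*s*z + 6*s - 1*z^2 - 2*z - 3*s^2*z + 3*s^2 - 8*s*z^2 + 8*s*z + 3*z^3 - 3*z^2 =6*s^2 + 12*s + 3*z^3 + z^2*(-8*s - 4) + z*(-3*s^2 + 10*s - 4)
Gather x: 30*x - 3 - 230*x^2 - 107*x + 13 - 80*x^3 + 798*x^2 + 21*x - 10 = -80*x^3 + 568*x^2 - 56*x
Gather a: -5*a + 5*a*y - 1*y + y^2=a*(5*y - 5) + y^2 - y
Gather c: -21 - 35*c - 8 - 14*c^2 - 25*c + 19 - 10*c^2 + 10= -24*c^2 - 60*c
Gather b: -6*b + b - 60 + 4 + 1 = -5*b - 55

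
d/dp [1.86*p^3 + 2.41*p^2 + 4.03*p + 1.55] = 5.58*p^2 + 4.82*p + 4.03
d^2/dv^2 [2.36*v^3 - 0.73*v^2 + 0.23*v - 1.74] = 14.16*v - 1.46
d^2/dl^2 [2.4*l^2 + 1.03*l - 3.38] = 4.80000000000000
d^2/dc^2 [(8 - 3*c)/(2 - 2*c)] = -5/(c - 1)^3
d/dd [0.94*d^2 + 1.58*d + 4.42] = 1.88*d + 1.58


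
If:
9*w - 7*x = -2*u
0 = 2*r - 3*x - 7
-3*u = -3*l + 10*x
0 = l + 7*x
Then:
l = -7*x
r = 3*x/2 + 7/2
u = -31*x/3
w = 83*x/27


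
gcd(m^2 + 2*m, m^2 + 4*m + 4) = m + 2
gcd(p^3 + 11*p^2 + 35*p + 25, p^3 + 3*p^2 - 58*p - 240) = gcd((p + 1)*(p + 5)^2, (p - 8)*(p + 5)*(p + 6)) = p + 5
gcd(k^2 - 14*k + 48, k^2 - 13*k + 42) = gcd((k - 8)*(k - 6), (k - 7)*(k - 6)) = k - 6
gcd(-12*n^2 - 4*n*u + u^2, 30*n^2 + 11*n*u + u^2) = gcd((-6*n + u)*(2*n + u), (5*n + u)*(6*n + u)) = 1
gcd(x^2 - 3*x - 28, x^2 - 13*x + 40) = 1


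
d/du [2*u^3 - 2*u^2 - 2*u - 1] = 6*u^2 - 4*u - 2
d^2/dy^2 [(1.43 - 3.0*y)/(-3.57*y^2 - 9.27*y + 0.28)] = ((3.0*y - 1.43)*(7.14*y + 9.27)*(14.28*y + 18.54) - (64.26*y + 45.4098)*(3.57*y^2 + 9.27*y - 0.28))/(3.57*y^2 + 9.27*y - 0.28)^3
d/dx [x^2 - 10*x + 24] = 2*x - 10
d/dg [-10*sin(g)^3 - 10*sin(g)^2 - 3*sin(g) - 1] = (-20*sin(g) + 15*cos(2*g) - 18)*cos(g)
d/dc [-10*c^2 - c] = -20*c - 1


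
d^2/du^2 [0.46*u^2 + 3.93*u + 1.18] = 0.920000000000000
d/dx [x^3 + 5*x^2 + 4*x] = 3*x^2 + 10*x + 4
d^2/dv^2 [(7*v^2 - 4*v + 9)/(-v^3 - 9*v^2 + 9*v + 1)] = 2*(-7*v^6 + 12*v^5 - 135*v^4 - 904*v^3 - 2109*v^2 + 2268*v - 853)/(v^9 + 27*v^8 + 216*v^7 + 240*v^6 - 1998*v^5 + 1998*v^4 - 240*v^3 - 216*v^2 - 27*v - 1)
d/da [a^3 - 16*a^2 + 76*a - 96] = 3*a^2 - 32*a + 76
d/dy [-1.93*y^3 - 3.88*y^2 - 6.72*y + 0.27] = -5.79*y^2 - 7.76*y - 6.72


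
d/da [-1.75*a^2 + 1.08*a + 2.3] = 1.08 - 3.5*a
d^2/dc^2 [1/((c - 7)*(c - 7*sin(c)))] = ((1 - 7*cos(c))*(c - 7*sin(c))*(2*c - 14) - 7*(c - 7)^2*(c - 7*sin(c))*sin(c) + 2*(c - 7)^2*(7*cos(c) - 1)^2 + 2*(c - 7*sin(c))^2)/((c - 7)^3*(c - 7*sin(c))^3)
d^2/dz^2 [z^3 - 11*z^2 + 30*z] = 6*z - 22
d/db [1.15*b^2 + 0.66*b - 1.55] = 2.3*b + 0.66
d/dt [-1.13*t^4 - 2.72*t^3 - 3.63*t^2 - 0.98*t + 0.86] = -4.52*t^3 - 8.16*t^2 - 7.26*t - 0.98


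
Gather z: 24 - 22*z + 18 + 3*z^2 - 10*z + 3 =3*z^2 - 32*z + 45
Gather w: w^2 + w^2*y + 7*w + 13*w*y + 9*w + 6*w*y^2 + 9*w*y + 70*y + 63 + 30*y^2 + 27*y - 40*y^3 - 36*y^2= w^2*(y + 1) + w*(6*y^2 + 22*y + 16) - 40*y^3 - 6*y^2 + 97*y + 63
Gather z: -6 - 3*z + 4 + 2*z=-z - 2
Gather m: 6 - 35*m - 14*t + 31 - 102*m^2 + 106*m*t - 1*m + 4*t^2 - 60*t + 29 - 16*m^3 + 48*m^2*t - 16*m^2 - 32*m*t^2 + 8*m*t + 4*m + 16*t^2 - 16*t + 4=-16*m^3 + m^2*(48*t - 118) + m*(-32*t^2 + 114*t - 32) + 20*t^2 - 90*t + 70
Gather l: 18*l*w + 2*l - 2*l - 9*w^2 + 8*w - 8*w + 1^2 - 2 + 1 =18*l*w - 9*w^2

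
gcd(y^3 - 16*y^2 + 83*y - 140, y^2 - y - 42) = y - 7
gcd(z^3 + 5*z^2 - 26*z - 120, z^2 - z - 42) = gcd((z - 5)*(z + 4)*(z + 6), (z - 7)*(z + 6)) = z + 6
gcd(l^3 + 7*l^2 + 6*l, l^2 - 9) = 1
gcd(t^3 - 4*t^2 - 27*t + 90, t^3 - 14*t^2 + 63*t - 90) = t^2 - 9*t + 18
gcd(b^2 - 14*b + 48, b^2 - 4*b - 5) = 1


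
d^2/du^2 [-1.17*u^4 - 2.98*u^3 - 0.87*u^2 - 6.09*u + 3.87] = -14.04*u^2 - 17.88*u - 1.74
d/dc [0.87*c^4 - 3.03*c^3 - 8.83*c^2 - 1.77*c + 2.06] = 3.48*c^3 - 9.09*c^2 - 17.66*c - 1.77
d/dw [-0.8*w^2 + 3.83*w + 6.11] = 3.83 - 1.6*w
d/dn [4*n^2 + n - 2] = 8*n + 1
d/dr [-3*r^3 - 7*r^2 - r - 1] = -9*r^2 - 14*r - 1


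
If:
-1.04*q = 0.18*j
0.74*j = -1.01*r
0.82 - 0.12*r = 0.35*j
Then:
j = 3.13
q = -0.54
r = -2.29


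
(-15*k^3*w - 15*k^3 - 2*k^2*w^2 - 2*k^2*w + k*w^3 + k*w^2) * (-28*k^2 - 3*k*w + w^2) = 420*k^5*w + 420*k^5 + 101*k^4*w^2 + 101*k^4*w - 37*k^3*w^3 - 37*k^3*w^2 - 5*k^2*w^4 - 5*k^2*w^3 + k*w^5 + k*w^4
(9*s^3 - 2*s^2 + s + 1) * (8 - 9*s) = -81*s^4 + 90*s^3 - 25*s^2 - s + 8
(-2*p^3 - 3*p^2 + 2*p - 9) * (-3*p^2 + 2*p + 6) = 6*p^5 + 5*p^4 - 24*p^3 + 13*p^2 - 6*p - 54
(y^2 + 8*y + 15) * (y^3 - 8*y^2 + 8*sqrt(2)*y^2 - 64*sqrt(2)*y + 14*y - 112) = y^5 + 8*sqrt(2)*y^4 - 35*y^3 - 392*sqrt(2)*y^2 - 120*y^2 - 960*sqrt(2)*y - 686*y - 1680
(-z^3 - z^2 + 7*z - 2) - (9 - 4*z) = -z^3 - z^2 + 11*z - 11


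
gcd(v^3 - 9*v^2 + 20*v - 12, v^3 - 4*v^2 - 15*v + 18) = v^2 - 7*v + 6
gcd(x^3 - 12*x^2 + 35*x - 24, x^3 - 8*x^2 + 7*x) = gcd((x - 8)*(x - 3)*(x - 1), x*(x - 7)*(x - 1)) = x - 1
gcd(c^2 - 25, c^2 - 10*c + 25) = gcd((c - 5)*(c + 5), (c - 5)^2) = c - 5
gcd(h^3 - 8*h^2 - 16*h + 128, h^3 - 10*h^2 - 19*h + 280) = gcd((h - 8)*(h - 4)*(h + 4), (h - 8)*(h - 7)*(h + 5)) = h - 8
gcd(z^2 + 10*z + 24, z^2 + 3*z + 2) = 1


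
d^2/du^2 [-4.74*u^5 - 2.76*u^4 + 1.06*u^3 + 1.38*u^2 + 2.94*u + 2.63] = -94.8*u^3 - 33.12*u^2 + 6.36*u + 2.76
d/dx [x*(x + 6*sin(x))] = 6*x*cos(x) + 2*x + 6*sin(x)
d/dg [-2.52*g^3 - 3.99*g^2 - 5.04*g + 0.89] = -7.56*g^2 - 7.98*g - 5.04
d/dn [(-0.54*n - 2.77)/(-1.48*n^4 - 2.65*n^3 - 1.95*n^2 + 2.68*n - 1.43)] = (-2.3976*n^4 - 19.2604*n^3 - 23.0745*n^2 - 10.803*n + 8.1958)/(2.1904*n^8 + 7.844*n^7 + 12.7945*n^6 + 2.4022*n^5 - 6.1687*n^4 - 2.873*n^3 + 12.7594*n^2 - 7.6648*n + 2.0449)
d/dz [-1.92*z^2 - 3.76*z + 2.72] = -3.84*z - 3.76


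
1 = 1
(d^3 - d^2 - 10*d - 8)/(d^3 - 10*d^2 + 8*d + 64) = (d + 1)/(d - 8)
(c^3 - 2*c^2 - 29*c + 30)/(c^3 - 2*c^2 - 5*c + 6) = (c^2 - c - 30)/(c^2 - c - 6)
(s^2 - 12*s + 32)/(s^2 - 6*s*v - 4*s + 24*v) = (s - 8)/(s - 6*v)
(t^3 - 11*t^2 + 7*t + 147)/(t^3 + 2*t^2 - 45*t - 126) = (t - 7)/(t + 6)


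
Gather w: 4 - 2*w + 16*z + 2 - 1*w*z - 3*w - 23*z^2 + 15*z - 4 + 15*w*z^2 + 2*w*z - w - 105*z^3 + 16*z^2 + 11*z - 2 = w*(15*z^2 + z - 6) - 105*z^3 - 7*z^2 + 42*z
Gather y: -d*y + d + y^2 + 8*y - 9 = d + y^2 + y*(8 - d) - 9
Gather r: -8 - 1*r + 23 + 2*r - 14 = r + 1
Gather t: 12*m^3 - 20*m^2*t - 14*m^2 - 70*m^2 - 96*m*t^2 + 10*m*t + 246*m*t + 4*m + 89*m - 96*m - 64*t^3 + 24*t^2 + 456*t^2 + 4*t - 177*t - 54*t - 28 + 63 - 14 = 12*m^3 - 84*m^2 - 3*m - 64*t^3 + t^2*(480 - 96*m) + t*(-20*m^2 + 256*m - 227) + 21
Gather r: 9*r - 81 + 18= 9*r - 63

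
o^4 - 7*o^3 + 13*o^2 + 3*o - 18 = (o - 3)^2*(o - 2)*(o + 1)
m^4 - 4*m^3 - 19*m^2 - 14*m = m*(m - 7)*(m + 1)*(m + 2)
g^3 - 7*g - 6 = (g - 3)*(g + 1)*(g + 2)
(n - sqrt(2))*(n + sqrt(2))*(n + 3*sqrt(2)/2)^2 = n^4 + 3*sqrt(2)*n^3 + 5*n^2/2 - 6*sqrt(2)*n - 9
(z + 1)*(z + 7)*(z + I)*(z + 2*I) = z^4 + 8*z^3 + 3*I*z^3 + 5*z^2 + 24*I*z^2 - 16*z + 21*I*z - 14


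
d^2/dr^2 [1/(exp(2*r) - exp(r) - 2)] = ((1 - 4*exp(r))*(-exp(2*r) + exp(r) + 2) - 2*(2*exp(r) - 1)^2*exp(r))*exp(r)/(-exp(2*r) + exp(r) + 2)^3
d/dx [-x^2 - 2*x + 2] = -2*x - 2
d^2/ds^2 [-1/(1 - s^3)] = 6*s*(2*s^3 + 1)/(s^3 - 1)^3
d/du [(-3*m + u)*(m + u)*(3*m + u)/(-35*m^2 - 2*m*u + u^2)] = (297*m^4 - 52*m^3*u - 98*m^2*u^2 - 4*m*u^3 + u^4)/(1225*m^4 + 140*m^3*u - 66*m^2*u^2 - 4*m*u^3 + u^4)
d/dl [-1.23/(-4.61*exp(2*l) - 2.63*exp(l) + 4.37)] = (-11.3406*exp(l) - 3.2349)*exp(l)/(4.61*exp(2*l) + 2.63*exp(l) - 4.37)^2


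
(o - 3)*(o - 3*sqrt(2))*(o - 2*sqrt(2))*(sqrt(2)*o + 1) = sqrt(2)*o^4 - 9*o^3 - 3*sqrt(2)*o^3 + 7*sqrt(2)*o^2 + 27*o^2 - 21*sqrt(2)*o + 12*o - 36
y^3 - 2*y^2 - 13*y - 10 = (y - 5)*(y + 1)*(y + 2)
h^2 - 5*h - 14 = (h - 7)*(h + 2)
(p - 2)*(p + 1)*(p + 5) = p^3 + 4*p^2 - 7*p - 10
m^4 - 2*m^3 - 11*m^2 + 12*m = m*(m - 4)*(m - 1)*(m + 3)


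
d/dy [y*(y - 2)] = 2*y - 2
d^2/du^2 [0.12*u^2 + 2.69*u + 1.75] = 0.240000000000000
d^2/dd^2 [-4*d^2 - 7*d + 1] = -8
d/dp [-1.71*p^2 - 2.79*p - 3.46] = -3.42*p - 2.79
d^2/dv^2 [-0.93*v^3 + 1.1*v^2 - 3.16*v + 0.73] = 2.2 - 5.58*v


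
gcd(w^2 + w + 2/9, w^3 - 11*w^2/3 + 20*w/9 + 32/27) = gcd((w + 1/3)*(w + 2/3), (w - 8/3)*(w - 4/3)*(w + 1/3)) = w + 1/3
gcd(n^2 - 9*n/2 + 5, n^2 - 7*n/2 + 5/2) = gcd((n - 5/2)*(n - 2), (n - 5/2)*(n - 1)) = n - 5/2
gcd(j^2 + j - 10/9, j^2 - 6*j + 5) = 1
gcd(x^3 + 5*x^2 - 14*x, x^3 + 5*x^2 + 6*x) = x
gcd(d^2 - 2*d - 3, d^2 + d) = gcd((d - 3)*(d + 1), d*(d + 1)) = d + 1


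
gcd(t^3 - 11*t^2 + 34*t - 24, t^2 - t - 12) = t - 4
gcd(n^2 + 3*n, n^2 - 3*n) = n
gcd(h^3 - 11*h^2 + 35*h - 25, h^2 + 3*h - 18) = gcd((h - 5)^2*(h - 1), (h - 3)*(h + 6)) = 1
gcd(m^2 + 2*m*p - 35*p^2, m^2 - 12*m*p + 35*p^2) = -m + 5*p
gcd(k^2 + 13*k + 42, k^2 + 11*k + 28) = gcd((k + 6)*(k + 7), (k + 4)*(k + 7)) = k + 7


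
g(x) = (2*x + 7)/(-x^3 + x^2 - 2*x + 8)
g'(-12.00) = 0.00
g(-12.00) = -0.00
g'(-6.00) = 0.00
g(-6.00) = -0.02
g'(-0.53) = 0.47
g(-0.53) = 0.63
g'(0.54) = 0.57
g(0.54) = 1.15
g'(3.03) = 0.98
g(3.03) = -0.78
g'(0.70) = 0.68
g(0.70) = 1.24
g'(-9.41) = -0.00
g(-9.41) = -0.01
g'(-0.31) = 0.47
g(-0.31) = 0.73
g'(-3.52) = 0.03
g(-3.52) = -0.00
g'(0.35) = 0.51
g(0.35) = 1.04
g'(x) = (2*x + 7)*(3*x^2 - 2*x + 2)/(-x^3 + x^2 - 2*x + 8)^2 + 2/(-x^3 + x^2 - 2*x + 8) = (-2*x^3 + 2*x^2 - 4*x + (2*x + 7)*(3*x^2 - 2*x + 2) + 16)/(x^3 - x^2 + 2*x - 8)^2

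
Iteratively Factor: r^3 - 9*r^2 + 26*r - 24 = (r - 3)*(r^2 - 6*r + 8) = (r - 3)*(r - 2)*(r - 4)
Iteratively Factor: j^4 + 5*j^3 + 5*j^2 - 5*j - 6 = (j + 3)*(j^3 + 2*j^2 - j - 2) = (j + 2)*(j + 3)*(j^2 - 1) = (j + 1)*(j + 2)*(j + 3)*(j - 1)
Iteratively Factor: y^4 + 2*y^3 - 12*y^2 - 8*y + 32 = (y + 4)*(y^3 - 2*y^2 - 4*y + 8) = (y - 2)*(y + 4)*(y^2 - 4) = (y - 2)*(y + 2)*(y + 4)*(y - 2)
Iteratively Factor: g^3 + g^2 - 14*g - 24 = (g - 4)*(g^2 + 5*g + 6) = (g - 4)*(g + 3)*(g + 2)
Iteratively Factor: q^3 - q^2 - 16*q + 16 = (q - 4)*(q^2 + 3*q - 4) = (q - 4)*(q - 1)*(q + 4)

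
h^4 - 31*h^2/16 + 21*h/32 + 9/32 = (h - 1)*(h - 3/4)*(h + 1/4)*(h + 3/2)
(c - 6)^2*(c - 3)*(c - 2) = c^4 - 17*c^3 + 102*c^2 - 252*c + 216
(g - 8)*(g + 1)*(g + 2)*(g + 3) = g^4 - 2*g^3 - 37*g^2 - 82*g - 48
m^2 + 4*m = m*(m + 4)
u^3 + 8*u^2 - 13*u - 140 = (u - 4)*(u + 5)*(u + 7)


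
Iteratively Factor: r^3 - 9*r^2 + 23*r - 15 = (r - 3)*(r^2 - 6*r + 5) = (r - 5)*(r - 3)*(r - 1)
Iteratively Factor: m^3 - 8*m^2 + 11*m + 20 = (m + 1)*(m^2 - 9*m + 20) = (m - 4)*(m + 1)*(m - 5)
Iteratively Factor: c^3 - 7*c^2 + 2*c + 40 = (c + 2)*(c^2 - 9*c + 20) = (c - 4)*(c + 2)*(c - 5)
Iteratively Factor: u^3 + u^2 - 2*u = (u)*(u^2 + u - 2) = u*(u + 2)*(u - 1)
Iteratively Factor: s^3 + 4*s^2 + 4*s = (s)*(s^2 + 4*s + 4) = s*(s + 2)*(s + 2)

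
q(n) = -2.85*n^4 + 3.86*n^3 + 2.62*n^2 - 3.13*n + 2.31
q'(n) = -11.4*n^3 + 11.58*n^2 + 5.24*n - 3.13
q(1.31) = 2.99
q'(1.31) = -2.02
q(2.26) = -21.17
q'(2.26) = -63.73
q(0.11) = 2.00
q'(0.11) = -2.43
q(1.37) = 2.82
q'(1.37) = -3.53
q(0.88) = 2.51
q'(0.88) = 2.68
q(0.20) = 1.82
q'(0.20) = -1.71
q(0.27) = 1.72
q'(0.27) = -1.10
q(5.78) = -2363.83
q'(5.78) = -1787.32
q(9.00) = -15698.55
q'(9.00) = -7328.59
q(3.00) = -110.13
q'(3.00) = -190.99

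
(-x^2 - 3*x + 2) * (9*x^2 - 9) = -9*x^4 - 27*x^3 + 27*x^2 + 27*x - 18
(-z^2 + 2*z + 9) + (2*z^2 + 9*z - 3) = z^2 + 11*z + 6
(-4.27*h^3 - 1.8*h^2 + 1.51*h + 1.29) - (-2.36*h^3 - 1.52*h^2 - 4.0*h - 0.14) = -1.91*h^3 - 0.28*h^2 + 5.51*h + 1.43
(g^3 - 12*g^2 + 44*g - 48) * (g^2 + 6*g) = g^5 - 6*g^4 - 28*g^3 + 216*g^2 - 288*g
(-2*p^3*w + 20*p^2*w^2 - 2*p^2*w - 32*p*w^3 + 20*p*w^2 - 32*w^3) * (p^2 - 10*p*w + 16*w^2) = -2*p^5*w + 40*p^4*w^2 - 2*p^4*w - 264*p^3*w^3 + 40*p^3*w^2 + 640*p^2*w^4 - 264*p^2*w^3 - 512*p*w^5 + 640*p*w^4 - 512*w^5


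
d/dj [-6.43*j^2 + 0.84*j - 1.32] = 0.84 - 12.86*j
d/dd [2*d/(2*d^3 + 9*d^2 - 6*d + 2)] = 2*(-4*d^3 - 9*d^2 + 2)/(4*d^6 + 36*d^5 + 57*d^4 - 100*d^3 + 72*d^2 - 24*d + 4)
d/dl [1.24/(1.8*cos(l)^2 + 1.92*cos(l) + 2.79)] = (4.464*cos(l) + 2.3808)*sin(l)/(1.8*cos(l)^2 + 1.92*cos(l) + 2.79)^2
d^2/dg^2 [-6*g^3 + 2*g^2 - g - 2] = 4 - 36*g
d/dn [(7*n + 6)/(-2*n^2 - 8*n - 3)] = (14*n^2 + 24*n + 27)/(4*n^4 + 32*n^3 + 76*n^2 + 48*n + 9)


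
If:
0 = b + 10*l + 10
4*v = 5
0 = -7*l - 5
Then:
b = -20/7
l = -5/7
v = 5/4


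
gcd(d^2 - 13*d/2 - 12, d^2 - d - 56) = d - 8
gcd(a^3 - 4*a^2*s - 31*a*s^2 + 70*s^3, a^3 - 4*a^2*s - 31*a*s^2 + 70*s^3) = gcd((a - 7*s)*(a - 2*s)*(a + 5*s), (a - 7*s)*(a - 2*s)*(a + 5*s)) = a^3 - 4*a^2*s - 31*a*s^2 + 70*s^3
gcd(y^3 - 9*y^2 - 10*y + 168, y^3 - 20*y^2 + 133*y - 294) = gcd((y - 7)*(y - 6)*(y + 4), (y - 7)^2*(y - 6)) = y^2 - 13*y + 42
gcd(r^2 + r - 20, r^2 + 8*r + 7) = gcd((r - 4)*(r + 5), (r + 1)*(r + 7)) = 1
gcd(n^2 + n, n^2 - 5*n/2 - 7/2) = n + 1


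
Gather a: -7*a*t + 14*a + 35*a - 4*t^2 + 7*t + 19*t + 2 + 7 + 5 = a*(49 - 7*t) - 4*t^2 + 26*t + 14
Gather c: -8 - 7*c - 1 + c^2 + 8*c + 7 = c^2 + c - 2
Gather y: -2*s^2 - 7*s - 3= -2*s^2 - 7*s - 3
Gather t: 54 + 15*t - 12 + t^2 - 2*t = t^2 + 13*t + 42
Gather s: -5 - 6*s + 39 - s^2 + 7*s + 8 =-s^2 + s + 42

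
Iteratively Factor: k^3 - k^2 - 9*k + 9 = (k - 1)*(k^2 - 9) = (k - 3)*(k - 1)*(k + 3)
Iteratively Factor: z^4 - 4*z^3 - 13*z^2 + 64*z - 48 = (z - 3)*(z^3 - z^2 - 16*z + 16) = (z - 4)*(z - 3)*(z^2 + 3*z - 4) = (z - 4)*(z - 3)*(z + 4)*(z - 1)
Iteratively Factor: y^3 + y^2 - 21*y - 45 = (y - 5)*(y^2 + 6*y + 9) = (y - 5)*(y + 3)*(y + 3)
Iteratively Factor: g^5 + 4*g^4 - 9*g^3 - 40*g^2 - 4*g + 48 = (g - 3)*(g^4 + 7*g^3 + 12*g^2 - 4*g - 16) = (g - 3)*(g + 4)*(g^3 + 3*g^2 - 4) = (g - 3)*(g - 1)*(g + 4)*(g^2 + 4*g + 4) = (g - 3)*(g - 1)*(g + 2)*(g + 4)*(g + 2)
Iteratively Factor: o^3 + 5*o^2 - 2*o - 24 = (o + 3)*(o^2 + 2*o - 8) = (o + 3)*(o + 4)*(o - 2)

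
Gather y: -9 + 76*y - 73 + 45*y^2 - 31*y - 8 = 45*y^2 + 45*y - 90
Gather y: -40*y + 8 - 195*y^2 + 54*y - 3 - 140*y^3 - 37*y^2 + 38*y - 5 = -140*y^3 - 232*y^2 + 52*y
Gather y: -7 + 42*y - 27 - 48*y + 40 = 6 - 6*y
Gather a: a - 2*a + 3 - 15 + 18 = 6 - a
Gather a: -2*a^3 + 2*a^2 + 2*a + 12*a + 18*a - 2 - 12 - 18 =-2*a^3 + 2*a^2 + 32*a - 32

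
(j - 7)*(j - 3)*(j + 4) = j^3 - 6*j^2 - 19*j + 84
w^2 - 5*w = w*(w - 5)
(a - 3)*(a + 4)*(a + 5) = a^3 + 6*a^2 - 7*a - 60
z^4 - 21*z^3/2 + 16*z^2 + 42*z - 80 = (z - 8)*(z - 5/2)*(z - 2)*(z + 2)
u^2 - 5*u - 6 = (u - 6)*(u + 1)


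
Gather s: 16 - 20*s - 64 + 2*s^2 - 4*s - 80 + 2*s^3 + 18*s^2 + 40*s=2*s^3 + 20*s^2 + 16*s - 128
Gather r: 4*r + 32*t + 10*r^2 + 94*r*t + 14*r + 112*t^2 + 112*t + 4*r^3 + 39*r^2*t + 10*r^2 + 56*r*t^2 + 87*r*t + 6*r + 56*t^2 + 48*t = 4*r^3 + r^2*(39*t + 20) + r*(56*t^2 + 181*t + 24) + 168*t^2 + 192*t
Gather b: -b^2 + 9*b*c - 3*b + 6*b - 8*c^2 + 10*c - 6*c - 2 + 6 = -b^2 + b*(9*c + 3) - 8*c^2 + 4*c + 4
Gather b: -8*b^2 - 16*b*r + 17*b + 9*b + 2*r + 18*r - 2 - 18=-8*b^2 + b*(26 - 16*r) + 20*r - 20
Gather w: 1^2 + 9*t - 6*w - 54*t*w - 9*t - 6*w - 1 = w*(-54*t - 12)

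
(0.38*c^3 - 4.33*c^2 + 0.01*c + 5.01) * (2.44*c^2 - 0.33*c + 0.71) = 0.9272*c^5 - 10.6906*c^4 + 1.7231*c^3 + 9.1468*c^2 - 1.6462*c + 3.5571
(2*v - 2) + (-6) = 2*v - 8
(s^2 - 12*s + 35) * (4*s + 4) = 4*s^3 - 44*s^2 + 92*s + 140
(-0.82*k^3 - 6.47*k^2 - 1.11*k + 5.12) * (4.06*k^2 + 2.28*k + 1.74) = -3.3292*k^5 - 28.1378*k^4 - 20.685*k^3 + 6.9986*k^2 + 9.7422*k + 8.9088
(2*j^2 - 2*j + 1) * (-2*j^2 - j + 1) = -4*j^4 + 2*j^3 + 2*j^2 - 3*j + 1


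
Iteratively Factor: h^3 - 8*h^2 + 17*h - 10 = (h - 2)*(h^2 - 6*h + 5) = (h - 5)*(h - 2)*(h - 1)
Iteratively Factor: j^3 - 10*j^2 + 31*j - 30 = (j - 3)*(j^2 - 7*j + 10) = (j - 5)*(j - 3)*(j - 2)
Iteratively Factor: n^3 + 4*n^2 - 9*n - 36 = (n - 3)*(n^2 + 7*n + 12) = (n - 3)*(n + 3)*(n + 4)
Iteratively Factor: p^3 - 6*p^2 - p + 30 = (p - 3)*(p^2 - 3*p - 10) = (p - 3)*(p + 2)*(p - 5)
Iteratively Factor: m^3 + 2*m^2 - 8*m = (m)*(m^2 + 2*m - 8) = m*(m + 4)*(m - 2)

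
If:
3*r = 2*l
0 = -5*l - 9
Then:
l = -9/5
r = -6/5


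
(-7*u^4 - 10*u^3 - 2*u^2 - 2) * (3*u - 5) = -21*u^5 + 5*u^4 + 44*u^3 + 10*u^2 - 6*u + 10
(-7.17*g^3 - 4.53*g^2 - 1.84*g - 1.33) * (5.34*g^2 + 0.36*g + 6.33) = -38.2878*g^5 - 26.7714*g^4 - 56.8425*g^3 - 36.4395*g^2 - 12.126*g - 8.4189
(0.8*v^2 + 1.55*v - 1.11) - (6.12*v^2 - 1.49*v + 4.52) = -5.32*v^2 + 3.04*v - 5.63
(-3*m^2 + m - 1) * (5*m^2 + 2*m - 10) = -15*m^4 - m^3 + 27*m^2 - 12*m + 10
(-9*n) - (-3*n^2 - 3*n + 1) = 3*n^2 - 6*n - 1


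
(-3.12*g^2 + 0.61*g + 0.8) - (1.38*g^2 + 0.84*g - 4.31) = -4.5*g^2 - 0.23*g + 5.11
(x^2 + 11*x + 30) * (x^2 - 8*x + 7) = x^4 + 3*x^3 - 51*x^2 - 163*x + 210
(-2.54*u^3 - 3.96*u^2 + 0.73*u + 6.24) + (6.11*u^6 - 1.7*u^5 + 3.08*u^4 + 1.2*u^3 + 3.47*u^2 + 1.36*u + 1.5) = 6.11*u^6 - 1.7*u^5 + 3.08*u^4 - 1.34*u^3 - 0.49*u^2 + 2.09*u + 7.74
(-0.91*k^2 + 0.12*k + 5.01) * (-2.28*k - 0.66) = 2.0748*k^3 + 0.327*k^2 - 11.502*k - 3.3066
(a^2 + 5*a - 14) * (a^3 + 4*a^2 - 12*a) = a^5 + 9*a^4 - 6*a^3 - 116*a^2 + 168*a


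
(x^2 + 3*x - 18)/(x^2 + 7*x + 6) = (x - 3)/(x + 1)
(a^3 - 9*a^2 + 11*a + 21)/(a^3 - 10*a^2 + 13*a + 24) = (a - 7)/(a - 8)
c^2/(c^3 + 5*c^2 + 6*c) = c/(c^2 + 5*c + 6)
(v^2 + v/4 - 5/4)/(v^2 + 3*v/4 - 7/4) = (4*v + 5)/(4*v + 7)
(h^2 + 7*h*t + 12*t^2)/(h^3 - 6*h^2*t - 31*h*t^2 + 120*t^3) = (h^2 + 7*h*t + 12*t^2)/(h^3 - 6*h^2*t - 31*h*t^2 + 120*t^3)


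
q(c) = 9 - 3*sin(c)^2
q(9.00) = 8.49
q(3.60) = 8.41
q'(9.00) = 2.25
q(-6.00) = 8.77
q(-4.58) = 6.05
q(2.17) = 6.95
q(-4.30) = 6.48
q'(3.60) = -2.38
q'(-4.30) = 2.20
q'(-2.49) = -2.89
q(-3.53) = 8.57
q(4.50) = 6.13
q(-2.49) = 7.90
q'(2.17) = 2.79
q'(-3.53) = 2.10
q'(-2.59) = -2.68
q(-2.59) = 8.18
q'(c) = -6*sin(c)*cos(c)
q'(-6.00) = -1.61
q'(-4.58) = 0.79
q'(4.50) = -1.24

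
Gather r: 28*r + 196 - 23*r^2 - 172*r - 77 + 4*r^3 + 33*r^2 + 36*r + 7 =4*r^3 + 10*r^2 - 108*r + 126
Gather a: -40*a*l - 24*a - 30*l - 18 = a*(-40*l - 24) - 30*l - 18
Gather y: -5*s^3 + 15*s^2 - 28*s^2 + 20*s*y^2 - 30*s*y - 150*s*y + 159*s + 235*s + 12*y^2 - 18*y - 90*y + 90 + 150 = -5*s^3 - 13*s^2 + 394*s + y^2*(20*s + 12) + y*(-180*s - 108) + 240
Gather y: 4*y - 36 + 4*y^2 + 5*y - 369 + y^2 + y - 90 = 5*y^2 + 10*y - 495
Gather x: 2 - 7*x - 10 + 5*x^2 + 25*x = 5*x^2 + 18*x - 8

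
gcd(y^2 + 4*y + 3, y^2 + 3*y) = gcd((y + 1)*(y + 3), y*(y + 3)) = y + 3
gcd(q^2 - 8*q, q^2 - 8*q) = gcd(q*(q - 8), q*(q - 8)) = q^2 - 8*q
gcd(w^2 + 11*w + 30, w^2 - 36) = w + 6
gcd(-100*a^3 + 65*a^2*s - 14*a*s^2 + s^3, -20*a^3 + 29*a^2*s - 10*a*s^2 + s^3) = 20*a^2 - 9*a*s + s^2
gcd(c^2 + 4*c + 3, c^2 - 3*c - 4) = c + 1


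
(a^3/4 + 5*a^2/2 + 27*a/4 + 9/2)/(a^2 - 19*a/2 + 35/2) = (a^3 + 10*a^2 + 27*a + 18)/(2*(2*a^2 - 19*a + 35))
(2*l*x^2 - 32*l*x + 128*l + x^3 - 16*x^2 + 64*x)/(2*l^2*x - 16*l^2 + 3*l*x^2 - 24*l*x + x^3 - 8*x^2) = (x - 8)/(l + x)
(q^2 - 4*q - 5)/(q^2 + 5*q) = (q^2 - 4*q - 5)/(q*(q + 5))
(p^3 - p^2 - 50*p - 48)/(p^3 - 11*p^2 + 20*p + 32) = (p + 6)/(p - 4)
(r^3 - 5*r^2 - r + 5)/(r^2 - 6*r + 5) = r + 1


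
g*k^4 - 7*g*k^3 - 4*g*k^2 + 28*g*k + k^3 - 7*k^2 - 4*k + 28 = (k - 7)*(k - 2)*(k + 2)*(g*k + 1)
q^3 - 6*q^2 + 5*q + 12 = (q - 4)*(q - 3)*(q + 1)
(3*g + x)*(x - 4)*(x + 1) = 3*g*x^2 - 9*g*x - 12*g + x^3 - 3*x^2 - 4*x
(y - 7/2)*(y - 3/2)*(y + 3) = y^3 - 2*y^2 - 39*y/4 + 63/4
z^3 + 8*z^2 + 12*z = z*(z + 2)*(z + 6)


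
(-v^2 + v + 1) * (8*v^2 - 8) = -8*v^4 + 8*v^3 + 16*v^2 - 8*v - 8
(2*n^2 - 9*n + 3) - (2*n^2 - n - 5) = 8 - 8*n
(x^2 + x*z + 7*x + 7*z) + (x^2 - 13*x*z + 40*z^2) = 2*x^2 - 12*x*z + 7*x + 40*z^2 + 7*z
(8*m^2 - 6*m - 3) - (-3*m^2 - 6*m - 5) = 11*m^2 + 2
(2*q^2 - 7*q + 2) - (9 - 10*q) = 2*q^2 + 3*q - 7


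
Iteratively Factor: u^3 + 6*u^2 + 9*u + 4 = (u + 1)*(u^2 + 5*u + 4) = (u + 1)^2*(u + 4)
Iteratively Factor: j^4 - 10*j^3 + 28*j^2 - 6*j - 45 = (j - 3)*(j^3 - 7*j^2 + 7*j + 15) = (j - 3)*(j + 1)*(j^2 - 8*j + 15) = (j - 5)*(j - 3)*(j + 1)*(j - 3)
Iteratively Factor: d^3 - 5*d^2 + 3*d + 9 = (d - 3)*(d^2 - 2*d - 3) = (d - 3)^2*(d + 1)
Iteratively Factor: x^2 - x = (x)*(x - 1)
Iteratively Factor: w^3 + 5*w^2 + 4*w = (w + 1)*(w^2 + 4*w) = (w + 1)*(w + 4)*(w)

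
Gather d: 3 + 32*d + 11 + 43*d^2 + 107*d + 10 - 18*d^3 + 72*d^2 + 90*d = -18*d^3 + 115*d^2 + 229*d + 24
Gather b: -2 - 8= -10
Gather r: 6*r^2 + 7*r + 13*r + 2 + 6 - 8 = 6*r^2 + 20*r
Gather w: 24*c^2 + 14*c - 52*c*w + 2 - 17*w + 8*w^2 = 24*c^2 + 14*c + 8*w^2 + w*(-52*c - 17) + 2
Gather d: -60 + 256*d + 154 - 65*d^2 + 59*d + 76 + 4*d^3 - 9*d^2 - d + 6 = 4*d^3 - 74*d^2 + 314*d + 176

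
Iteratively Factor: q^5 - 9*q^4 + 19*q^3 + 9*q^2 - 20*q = (q)*(q^4 - 9*q^3 + 19*q^2 + 9*q - 20) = q*(q - 5)*(q^3 - 4*q^2 - q + 4) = q*(q - 5)*(q + 1)*(q^2 - 5*q + 4) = q*(q - 5)*(q - 1)*(q + 1)*(q - 4)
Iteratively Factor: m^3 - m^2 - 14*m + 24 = (m - 3)*(m^2 + 2*m - 8) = (m - 3)*(m - 2)*(m + 4)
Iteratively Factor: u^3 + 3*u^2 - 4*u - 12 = (u + 2)*(u^2 + u - 6) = (u - 2)*(u + 2)*(u + 3)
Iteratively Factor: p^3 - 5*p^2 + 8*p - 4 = (p - 2)*(p^2 - 3*p + 2) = (p - 2)*(p - 1)*(p - 2)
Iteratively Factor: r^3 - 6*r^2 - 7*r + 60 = (r + 3)*(r^2 - 9*r + 20) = (r - 5)*(r + 3)*(r - 4)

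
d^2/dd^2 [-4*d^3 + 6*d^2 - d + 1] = 12 - 24*d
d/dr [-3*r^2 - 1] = -6*r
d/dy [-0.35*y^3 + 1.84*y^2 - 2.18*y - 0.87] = -1.05*y^2 + 3.68*y - 2.18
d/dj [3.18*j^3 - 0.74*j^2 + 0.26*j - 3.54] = 9.54*j^2 - 1.48*j + 0.26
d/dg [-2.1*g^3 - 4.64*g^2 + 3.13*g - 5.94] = -6.3*g^2 - 9.28*g + 3.13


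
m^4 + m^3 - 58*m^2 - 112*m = m*(m - 8)*(m + 2)*(m + 7)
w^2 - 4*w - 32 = (w - 8)*(w + 4)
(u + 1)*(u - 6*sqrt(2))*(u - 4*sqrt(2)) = u^3 - 10*sqrt(2)*u^2 + u^2 - 10*sqrt(2)*u + 48*u + 48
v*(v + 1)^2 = v^3 + 2*v^2 + v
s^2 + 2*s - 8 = (s - 2)*(s + 4)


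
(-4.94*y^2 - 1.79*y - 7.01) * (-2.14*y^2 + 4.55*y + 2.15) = 10.5716*y^4 - 18.6464*y^3 - 3.7641*y^2 - 35.744*y - 15.0715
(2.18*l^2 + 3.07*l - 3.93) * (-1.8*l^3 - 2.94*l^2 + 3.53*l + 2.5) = -3.924*l^5 - 11.9352*l^4 + 5.7436*l^3 + 27.8413*l^2 - 6.1979*l - 9.825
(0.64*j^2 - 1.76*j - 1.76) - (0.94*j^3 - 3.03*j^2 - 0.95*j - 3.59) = -0.94*j^3 + 3.67*j^2 - 0.81*j + 1.83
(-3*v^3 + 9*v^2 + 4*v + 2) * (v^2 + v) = -3*v^5 + 6*v^4 + 13*v^3 + 6*v^2 + 2*v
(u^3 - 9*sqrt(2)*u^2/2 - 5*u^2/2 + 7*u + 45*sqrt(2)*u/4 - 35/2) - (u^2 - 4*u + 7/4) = u^3 - 9*sqrt(2)*u^2/2 - 7*u^2/2 + 11*u + 45*sqrt(2)*u/4 - 77/4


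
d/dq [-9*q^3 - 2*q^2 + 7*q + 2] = -27*q^2 - 4*q + 7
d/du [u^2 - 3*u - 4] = 2*u - 3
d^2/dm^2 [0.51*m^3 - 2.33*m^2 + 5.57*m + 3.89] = 3.06*m - 4.66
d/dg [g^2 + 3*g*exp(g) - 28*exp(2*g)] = 3*g*exp(g) + 2*g - 56*exp(2*g) + 3*exp(g)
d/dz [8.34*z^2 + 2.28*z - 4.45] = 16.68*z + 2.28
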